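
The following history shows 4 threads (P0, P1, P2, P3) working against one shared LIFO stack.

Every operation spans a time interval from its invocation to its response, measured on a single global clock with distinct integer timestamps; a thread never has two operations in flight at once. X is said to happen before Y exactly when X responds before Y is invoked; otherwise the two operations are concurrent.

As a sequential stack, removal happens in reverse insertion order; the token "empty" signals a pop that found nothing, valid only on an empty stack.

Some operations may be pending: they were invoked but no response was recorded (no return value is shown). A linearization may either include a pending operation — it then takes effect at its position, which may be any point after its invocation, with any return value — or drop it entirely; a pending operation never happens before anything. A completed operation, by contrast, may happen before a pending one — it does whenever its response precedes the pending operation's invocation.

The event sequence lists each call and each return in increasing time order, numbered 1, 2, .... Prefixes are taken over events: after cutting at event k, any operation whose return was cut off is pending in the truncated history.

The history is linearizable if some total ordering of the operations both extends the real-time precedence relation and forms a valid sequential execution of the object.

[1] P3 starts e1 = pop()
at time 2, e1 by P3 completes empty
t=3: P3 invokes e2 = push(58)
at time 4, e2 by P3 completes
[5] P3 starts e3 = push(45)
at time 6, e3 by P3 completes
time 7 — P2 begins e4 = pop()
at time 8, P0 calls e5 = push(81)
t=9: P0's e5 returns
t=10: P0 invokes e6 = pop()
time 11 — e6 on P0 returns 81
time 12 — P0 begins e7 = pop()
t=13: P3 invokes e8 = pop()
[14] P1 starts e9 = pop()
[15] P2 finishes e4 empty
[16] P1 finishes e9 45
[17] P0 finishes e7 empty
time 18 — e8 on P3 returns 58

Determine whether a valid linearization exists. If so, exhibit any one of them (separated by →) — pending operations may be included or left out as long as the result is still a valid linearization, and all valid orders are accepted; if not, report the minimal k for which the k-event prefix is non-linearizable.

after step 1 (e1 pop() → empty): stack <>
after step 2 (e2 push(58)): stack <58>
after step 3 (e3 push(45)): stack <58,45>
after step 4 (e5 push(81)): stack <58,45,81>
after step 5 (e6 pop() → 81): stack <58,45>
after step 6 (e9 pop() → 45): stack <58>
after step 7 (e8 pop() → 58): stack <>
after step 8 (e4 pop() → empty): stack <>
after step 9 (e7 pop() → empty): stack <>

linearizable — witness: e1 → e2 → e3 → e5 → e6 → e9 → e8 → e4 → e7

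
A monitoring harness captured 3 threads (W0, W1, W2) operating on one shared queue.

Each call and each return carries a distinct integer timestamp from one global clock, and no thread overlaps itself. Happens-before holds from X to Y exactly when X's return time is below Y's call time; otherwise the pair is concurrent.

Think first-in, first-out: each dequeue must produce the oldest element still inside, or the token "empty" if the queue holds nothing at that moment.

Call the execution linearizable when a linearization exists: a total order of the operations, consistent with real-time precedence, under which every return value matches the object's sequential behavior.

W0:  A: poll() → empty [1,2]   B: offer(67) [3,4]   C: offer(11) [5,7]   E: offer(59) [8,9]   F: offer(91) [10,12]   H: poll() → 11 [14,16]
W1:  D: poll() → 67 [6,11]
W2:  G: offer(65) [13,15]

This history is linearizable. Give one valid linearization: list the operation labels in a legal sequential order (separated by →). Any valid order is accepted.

A → B → C → D → E → F → G → H

step 1: A poll() → empty — queue <>
step 2: B offer(67) — queue <67>
step 3: C offer(11) — queue <67,11>
step 4: D poll() → 67 — queue <11>
step 5: E offer(59) — queue <11,59>
step 6: F offer(91) — queue <11,59,91>
step 7: G offer(65) — queue <11,59,91,65>
step 8: H poll() → 11 — queue <59,91,65>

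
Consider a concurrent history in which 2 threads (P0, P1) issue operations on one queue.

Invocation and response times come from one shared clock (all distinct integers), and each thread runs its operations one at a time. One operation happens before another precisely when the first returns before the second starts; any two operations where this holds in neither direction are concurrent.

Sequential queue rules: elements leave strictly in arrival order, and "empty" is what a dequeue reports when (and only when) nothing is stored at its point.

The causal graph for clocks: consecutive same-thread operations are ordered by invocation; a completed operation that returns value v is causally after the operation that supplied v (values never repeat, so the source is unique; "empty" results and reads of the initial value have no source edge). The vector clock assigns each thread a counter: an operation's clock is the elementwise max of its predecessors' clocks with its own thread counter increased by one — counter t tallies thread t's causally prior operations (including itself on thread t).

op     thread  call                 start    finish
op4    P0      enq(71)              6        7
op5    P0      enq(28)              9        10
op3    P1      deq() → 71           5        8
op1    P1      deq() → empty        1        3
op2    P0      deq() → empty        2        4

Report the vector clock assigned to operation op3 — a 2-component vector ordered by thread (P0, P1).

no predecessors for op1 (invoked 1): P1 increments from zero → (0, 1)
no predecessors for op2 (invoked 2): P0 increments from zero → (1, 0)
merge at op4 (invoked 6): VC(op2)=(1, 0), own-thread bump on P0 → (2, 0)
merge at op5 (invoked 9): VC(op4)=(2, 0), own-thread bump on P0 → (3, 0)
merge at op3 (invoked 5): VC(op1)=(0, 1), VC(op4)=(2, 0), own-thread bump on P1 → (2, 2)
target: VC(op3) = (2, 2)

(2, 2)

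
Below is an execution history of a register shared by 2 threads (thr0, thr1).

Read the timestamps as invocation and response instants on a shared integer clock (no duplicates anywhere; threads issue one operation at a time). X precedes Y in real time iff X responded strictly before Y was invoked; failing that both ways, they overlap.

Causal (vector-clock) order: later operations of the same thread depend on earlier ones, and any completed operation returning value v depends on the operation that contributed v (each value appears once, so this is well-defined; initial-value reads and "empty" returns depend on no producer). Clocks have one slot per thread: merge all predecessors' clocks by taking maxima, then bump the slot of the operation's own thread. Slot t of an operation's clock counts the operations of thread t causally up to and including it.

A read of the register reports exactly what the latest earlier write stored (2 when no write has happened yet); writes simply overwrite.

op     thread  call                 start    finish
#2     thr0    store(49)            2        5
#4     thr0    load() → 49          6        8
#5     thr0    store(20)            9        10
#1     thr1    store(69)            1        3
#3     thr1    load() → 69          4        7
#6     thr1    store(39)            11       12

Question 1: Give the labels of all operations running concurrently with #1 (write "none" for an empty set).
#1 spans [1,3]: anything still running between times 1 and 3 counts as concurrent
#2 [2,5]: concurrent
#3 [4,7]: after
#4 [6,8]: after
#5 [9,10]: after
#6 [11,12]: after

#2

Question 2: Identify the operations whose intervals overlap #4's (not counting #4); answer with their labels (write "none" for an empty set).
#4 runs from 6 to 8; window-overlapping ops are concurrent
#1 [1,3]: before
#2 [2,5]: before
#3 [4,7]: concurrent
#5 [9,10]: after
#6 [11,12]: after

#3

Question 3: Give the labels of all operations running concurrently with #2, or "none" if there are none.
overlap test against #2 [2,5]: concurrent iff the interval meets 2..5
#1 [1,3]: concurrent
#3 [4,7]: concurrent
#4 [6,8]: after
#5 [9,10]: after
#6 [11,12]: after

#1, #3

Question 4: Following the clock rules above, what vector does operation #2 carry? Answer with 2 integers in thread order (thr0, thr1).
root op #1, invoked 1: fresh clock plus thr1's own tick → (0, 1)
root op #2, invoked 2: fresh clock plus thr0's own tick → (1, 0)
#3 (invocation 4): componentwise max over VC(#1)=(0, 1), +1 at thr1, giving (0, 2)
#4 (invocation 6): componentwise max over VC(#2)=(1, 0), +1 at thr0, giving (2, 0)
#6 (invocation 11): componentwise max over VC(#3)=(0, 2), +1 at thr1, giving (0, 3)
#5 (invocation 9): componentwise max over VC(#4)=(2, 0), +1 at thr0, giving (3, 0)
target: VC(#2) = (1, 0)

(1, 0)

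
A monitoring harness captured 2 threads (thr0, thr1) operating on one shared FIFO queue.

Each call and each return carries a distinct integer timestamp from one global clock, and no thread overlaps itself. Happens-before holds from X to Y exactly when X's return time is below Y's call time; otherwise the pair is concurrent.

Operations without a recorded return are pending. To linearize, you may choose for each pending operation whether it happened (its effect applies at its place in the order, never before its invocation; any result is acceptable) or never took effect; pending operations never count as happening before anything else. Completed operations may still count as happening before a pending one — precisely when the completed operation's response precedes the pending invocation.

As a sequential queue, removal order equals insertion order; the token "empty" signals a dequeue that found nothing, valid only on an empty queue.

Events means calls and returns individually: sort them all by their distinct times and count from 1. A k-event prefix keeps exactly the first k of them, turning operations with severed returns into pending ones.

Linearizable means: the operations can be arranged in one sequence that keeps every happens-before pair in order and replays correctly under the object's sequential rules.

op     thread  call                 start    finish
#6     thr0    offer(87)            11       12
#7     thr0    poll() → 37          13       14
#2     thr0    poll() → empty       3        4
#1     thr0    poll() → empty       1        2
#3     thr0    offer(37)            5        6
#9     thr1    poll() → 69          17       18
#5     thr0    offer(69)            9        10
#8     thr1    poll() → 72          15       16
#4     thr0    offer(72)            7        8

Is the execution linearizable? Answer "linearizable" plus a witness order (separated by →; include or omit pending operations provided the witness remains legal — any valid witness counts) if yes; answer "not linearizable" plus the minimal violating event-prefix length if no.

1. #1 poll() → empty, leaving queue <>
2. #2 poll() → empty, leaving queue <>
3. #3 offer(37), leaving queue <37>
4. #4 offer(72), leaving queue <37,72>
5. #5 offer(69), leaving queue <37,72,69>
6. #6 offer(87), leaving queue <37,72,69,87>
7. #7 poll() → 37, leaving queue <72,69,87>
8. #8 poll() → 72, leaving queue <69,87>
9. #9 poll() → 69, leaving queue <87>

linearizable — witness: #1 → #2 → #3 → #4 → #5 → #6 → #7 → #8 → #9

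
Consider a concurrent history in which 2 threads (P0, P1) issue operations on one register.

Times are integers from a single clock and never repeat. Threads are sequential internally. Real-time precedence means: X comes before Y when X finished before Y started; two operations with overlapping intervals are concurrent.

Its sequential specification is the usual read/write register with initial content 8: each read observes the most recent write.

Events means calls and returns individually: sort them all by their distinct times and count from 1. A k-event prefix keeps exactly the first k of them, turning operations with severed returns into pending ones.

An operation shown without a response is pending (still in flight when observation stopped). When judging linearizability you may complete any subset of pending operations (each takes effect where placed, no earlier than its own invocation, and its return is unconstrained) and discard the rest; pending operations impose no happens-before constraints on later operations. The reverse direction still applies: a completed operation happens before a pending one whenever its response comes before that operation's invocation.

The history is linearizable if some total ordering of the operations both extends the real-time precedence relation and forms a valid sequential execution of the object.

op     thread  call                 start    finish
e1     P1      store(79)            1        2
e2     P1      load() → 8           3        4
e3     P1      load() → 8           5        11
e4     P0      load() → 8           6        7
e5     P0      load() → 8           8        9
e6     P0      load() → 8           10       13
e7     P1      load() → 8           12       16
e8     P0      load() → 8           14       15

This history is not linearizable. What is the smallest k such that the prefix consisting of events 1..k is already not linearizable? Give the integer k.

events 1..3 are still linearizable — one witness is e1:
step 1: e1 store(79) — value 79
at event 4 (e2's time-4 response) nothing linearizes any more
take e1, e2: step 2 already fails, because e2 load() → 8 cannot occur there

4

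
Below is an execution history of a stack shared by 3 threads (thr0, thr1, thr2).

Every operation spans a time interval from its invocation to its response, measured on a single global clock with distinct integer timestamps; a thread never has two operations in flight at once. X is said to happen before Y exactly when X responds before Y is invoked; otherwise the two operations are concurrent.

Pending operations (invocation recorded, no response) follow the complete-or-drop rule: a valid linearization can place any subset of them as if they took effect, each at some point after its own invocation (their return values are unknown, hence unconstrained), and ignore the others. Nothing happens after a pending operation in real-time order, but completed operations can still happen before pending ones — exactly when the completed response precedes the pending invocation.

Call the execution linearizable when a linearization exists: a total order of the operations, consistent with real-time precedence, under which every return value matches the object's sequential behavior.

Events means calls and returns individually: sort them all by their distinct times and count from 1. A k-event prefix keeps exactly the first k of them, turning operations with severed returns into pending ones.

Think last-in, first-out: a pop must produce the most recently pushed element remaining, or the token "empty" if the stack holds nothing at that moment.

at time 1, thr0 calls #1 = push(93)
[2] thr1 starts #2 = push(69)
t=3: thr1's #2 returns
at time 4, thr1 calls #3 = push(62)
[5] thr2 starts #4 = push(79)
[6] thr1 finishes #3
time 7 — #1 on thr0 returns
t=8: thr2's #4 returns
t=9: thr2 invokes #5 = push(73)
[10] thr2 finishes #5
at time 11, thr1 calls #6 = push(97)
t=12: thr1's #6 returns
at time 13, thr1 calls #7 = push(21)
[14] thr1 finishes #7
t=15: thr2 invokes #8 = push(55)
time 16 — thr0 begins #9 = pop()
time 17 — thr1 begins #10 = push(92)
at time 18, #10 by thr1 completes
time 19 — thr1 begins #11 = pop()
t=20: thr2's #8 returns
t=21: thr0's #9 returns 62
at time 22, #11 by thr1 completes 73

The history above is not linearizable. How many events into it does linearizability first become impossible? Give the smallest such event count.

events 1..20 are linearizable, e.g. via #1, #2, #3, #4, #5, #6, #7, #8, #9, #10:
after step 1 (#1 push(93)): stack <93>
after step 2 (#2 push(69)): stack <93,69>
after step 3 (#3 push(62)): stack <93,69,62>
after step 4 (#4 push(79)): stack <93,69,62,79>
after step 5 (#5 push(73)): stack <93,69,62,79,73>
after step 6 (#6 push(97)): stack <93,69,62,79,73,97>
after step 7 (#7 push(21)): stack <93,69,62,79,73,97,21>
after step 8 (#8 push(55)): stack <93,69,62,79,73,97,21,55>
after step 9 (#9 pop() (pending, included)): stack <93,69,62,79,73,97,21>
after step 10 (#10 push(92)): stack <93,69,62,79,73,97,21,92>
at event 21 (#9's time-21 response) nothing linearizes any more
completion choices over the 1 pending operation (#11) were checked; none helps
e.g. #1, #2, #3, #4, #5, #6, #7, #8, #9, #10 (pending dropped): illegal at step 9, since #9 pop() → 62 cannot apply there
e.g. #1, #2, #3, #4, #5, #6, #7, #8, #10, #9 (pending dropped): illegal at step 10, since #9 pop() → 62 cannot apply there

21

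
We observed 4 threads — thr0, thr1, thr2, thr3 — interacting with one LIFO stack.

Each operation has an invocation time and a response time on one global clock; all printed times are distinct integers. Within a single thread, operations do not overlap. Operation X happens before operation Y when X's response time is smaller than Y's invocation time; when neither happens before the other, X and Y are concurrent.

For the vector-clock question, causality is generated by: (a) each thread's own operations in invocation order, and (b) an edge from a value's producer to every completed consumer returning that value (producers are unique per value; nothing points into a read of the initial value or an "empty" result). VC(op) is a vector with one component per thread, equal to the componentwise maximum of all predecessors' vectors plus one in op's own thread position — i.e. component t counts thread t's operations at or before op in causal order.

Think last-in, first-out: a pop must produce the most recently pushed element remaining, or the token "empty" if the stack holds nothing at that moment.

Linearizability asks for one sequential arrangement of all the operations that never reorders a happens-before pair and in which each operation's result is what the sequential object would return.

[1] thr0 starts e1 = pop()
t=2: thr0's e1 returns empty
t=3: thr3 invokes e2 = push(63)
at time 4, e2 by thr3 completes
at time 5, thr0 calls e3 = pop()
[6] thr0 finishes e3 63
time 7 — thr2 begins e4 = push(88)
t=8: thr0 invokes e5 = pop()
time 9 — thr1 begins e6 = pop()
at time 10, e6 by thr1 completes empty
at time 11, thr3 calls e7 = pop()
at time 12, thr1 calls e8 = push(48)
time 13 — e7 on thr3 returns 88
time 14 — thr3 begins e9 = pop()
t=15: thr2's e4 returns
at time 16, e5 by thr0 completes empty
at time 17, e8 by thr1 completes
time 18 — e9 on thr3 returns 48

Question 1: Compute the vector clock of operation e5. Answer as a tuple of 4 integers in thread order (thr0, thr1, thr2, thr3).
Answer: (3, 0, 0, 1)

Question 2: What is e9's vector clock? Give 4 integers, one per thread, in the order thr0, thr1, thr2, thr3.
Answer: (0, 2, 1, 3)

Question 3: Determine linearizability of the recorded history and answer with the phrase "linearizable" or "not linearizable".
linearizable

one valid linearization: e1, e2, e3, e5, e6, e4, e7, e8, e9
after step 1 (e1 pop() → empty): stack <>
after step 2 (e2 push(63)): stack <63>
after step 3 (e3 pop() → 63): stack <>
after step 4 (e5 pop() → empty): stack <>
after step 5 (e6 pop() → empty): stack <>
after step 6 (e4 push(88)): stack <88>
after step 7 (e7 pop() → 88): stack <>
after step 8 (e8 push(48)): stack <48>
after step 9 (e9 pop() → 48): stack <>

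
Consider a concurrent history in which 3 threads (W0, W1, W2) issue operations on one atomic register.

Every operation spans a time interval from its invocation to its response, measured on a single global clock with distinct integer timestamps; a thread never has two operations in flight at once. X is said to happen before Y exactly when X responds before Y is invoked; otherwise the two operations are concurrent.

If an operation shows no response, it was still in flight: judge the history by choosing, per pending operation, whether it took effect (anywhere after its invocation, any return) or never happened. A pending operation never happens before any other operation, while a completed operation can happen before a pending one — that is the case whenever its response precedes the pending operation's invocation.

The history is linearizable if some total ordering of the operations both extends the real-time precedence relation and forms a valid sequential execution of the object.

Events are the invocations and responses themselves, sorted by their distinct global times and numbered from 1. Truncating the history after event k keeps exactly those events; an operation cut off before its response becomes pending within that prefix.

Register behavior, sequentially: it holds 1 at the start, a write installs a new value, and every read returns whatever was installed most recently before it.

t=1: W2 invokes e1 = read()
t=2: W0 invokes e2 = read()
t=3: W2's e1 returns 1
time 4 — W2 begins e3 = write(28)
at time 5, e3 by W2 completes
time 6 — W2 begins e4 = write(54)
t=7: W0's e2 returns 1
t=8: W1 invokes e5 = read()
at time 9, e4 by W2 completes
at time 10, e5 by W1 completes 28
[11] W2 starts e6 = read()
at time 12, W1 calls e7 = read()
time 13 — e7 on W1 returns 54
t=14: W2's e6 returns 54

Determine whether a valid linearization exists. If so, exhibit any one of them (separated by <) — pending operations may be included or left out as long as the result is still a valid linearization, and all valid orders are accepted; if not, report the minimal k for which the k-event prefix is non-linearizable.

linearizable — witness: e1 < e2 < e3 < e5 < e4 < e6 < e7

after step 1 (e1 read() → 1): value 1
after step 2 (e2 read() → 1): value 1
after step 3 (e3 write(28)): value 28
after step 4 (e5 read() → 28): value 28
after step 5 (e4 write(54)): value 54
after step 6 (e6 read() → 54): value 54
after step 7 (e7 read() → 54): value 54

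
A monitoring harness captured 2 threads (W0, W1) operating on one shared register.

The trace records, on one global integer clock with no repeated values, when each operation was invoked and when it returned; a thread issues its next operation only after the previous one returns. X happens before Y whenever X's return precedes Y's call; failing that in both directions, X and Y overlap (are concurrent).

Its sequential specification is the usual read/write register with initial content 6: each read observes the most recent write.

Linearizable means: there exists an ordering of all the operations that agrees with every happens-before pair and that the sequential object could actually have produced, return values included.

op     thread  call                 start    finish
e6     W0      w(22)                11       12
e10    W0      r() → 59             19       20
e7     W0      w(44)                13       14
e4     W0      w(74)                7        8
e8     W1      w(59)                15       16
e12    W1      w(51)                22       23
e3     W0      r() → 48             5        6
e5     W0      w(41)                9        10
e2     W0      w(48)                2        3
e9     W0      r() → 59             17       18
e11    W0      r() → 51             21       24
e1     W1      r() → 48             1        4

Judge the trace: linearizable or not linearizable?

witness order: e2, e1, e3, e4, e5, e6, e7, e8, e9, e10, e12, e11
after step 1 (e2 w(48)): value 48
after step 2 (e1 r() → 48): value 48
after step 3 (e3 r() → 48): value 48
after step 4 (e4 w(74)): value 74
after step 5 (e5 w(41)): value 41
after step 6 (e6 w(22)): value 22
after step 7 (e7 w(44)): value 44
after step 8 (e8 w(59)): value 59
after step 9 (e9 r() → 59): value 59
after step 10 (e10 r() → 59): value 59
after step 11 (e12 w(51)): value 51
after step 12 (e11 r() → 51): value 51

linearizable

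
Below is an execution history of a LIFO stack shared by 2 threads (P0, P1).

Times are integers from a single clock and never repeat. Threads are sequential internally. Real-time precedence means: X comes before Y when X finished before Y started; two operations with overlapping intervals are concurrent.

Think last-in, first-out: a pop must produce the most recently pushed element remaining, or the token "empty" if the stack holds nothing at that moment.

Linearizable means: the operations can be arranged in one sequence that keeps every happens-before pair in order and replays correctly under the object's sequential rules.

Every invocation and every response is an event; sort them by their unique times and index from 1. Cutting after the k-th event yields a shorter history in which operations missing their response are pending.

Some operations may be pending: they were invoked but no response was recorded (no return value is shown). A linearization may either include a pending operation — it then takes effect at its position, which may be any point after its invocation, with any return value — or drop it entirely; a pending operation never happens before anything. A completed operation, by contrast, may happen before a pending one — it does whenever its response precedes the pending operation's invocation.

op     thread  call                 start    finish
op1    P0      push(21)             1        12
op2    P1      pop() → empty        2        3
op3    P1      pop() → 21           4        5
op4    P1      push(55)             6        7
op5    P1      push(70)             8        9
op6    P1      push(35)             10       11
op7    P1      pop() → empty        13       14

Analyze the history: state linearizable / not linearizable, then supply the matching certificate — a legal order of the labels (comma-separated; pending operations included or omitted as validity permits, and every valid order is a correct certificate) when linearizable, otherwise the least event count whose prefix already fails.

not linearizable — minimal violating prefix: 14 events

through event 13 a valid linearization exists; event 14 (op7 responding at time 14) ends that
checked exhaustively: 6 real-time-consistent orders of 7 completed operations, zero legal LIFO stack replays
sample order op1, op2, op3, op4, op5, op6, op7 stalls at step 2 — op2 pop() → empty has no legal effect
sample order op2, op1, op3, op4, op5, op6, op7 stalls at step 7 — op7 pop() → empty has no legal effect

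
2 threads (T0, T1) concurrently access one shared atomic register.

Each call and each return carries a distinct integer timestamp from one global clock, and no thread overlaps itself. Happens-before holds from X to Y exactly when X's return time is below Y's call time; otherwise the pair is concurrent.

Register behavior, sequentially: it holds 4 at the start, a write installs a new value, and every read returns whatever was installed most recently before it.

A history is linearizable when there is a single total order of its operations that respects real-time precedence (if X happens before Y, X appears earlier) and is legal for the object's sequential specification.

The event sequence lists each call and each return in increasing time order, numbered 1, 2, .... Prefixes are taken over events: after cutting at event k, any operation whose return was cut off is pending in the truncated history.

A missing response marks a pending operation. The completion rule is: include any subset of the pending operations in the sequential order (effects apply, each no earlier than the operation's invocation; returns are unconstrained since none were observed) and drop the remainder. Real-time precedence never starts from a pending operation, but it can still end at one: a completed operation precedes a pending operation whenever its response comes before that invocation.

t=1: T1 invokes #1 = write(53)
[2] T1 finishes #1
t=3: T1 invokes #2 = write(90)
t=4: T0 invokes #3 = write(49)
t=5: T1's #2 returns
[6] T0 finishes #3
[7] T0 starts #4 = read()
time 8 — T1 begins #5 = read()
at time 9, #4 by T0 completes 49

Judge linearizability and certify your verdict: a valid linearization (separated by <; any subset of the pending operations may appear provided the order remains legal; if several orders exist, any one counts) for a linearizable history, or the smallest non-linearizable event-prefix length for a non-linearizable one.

linearizable — witness: #1 < #2 < #3 < #4

1. #1 write(53), leaving value 53
2. #2 write(90), leaving value 90
3. #3 write(49), leaving value 49
4. #4 read() → 49, leaving value 49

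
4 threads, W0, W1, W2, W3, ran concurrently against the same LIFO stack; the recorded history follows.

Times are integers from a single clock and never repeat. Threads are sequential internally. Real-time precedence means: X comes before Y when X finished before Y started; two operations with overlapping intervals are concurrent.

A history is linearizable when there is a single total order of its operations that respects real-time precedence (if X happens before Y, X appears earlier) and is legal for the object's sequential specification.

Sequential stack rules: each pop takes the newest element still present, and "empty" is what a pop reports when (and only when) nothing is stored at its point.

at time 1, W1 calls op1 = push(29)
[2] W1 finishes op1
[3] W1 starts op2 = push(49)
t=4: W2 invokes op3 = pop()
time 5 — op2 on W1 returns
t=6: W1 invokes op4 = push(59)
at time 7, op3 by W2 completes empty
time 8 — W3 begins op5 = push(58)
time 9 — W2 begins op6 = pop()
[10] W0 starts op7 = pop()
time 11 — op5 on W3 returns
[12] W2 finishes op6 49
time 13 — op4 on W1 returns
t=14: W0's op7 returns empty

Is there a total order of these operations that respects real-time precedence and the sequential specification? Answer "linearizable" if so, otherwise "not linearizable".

not linearizable

prefix check: 1..6 passes, 1..7 fails once op3's time-7 response joins
2 orders of the 3 completed LIFO stack ops respect real time; none is legal
no escape via the 1 pending operation (op4): every completion choice fails
take op1, op2, op3 (pending dropped): step 3 already fails, because op3 pop() → empty cannot occur there
take op1, op3, op2 (pending dropped): step 2 already fails, because op3 pop() → empty cannot occur there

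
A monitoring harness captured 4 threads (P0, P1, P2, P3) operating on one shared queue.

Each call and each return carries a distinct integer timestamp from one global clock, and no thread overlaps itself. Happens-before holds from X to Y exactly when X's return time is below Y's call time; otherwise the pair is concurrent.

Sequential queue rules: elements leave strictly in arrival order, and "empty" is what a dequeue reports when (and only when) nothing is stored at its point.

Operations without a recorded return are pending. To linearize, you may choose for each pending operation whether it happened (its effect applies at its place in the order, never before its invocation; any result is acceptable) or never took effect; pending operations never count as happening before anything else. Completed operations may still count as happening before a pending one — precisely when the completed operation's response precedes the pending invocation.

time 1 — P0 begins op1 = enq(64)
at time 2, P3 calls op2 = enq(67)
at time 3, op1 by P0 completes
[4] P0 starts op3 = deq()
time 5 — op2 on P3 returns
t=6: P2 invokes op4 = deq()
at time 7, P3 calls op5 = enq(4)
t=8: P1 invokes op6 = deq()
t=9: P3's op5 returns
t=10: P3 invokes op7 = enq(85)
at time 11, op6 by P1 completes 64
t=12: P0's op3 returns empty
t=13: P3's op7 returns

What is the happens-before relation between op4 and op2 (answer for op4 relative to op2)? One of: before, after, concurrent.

after

op4 spans [6,…), op2 spans [2,5]
resp(op2)=5 < inv(op4)=6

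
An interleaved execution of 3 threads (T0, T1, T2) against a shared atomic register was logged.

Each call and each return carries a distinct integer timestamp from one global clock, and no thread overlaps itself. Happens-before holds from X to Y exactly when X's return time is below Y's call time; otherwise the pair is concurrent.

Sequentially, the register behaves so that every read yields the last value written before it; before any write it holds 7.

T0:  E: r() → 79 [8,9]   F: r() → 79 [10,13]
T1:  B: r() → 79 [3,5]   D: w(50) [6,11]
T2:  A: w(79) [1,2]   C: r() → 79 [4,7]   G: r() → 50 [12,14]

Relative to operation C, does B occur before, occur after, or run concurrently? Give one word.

concurrent

B spans [3,5], C spans [4,7]
the intervals overlap in both directions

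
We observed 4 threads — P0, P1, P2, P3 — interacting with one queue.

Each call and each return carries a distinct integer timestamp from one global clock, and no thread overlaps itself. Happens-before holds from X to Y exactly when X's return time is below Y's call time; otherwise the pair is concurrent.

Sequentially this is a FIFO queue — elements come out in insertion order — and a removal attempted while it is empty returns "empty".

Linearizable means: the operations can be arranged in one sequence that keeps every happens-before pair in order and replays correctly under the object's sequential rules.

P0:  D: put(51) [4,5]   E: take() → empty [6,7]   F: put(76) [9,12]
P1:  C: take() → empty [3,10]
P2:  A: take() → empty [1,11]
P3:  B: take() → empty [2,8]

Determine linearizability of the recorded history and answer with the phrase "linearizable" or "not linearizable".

not linearizable

already the first 11 events (up to A's response at time 11) admit no linearization; the first 10 still do
5 completed operations, 60 real-time-consistent orders — every queue replay fails
every completion of the 1 pending operation (F) was checked; none linearizes
for example A, B, C, D, E (pending dropped) fails at step 5: E take() → empty is not legal there
for example A, B, D, C, E (pending dropped) fails at step 4: C take() → empty is not legal there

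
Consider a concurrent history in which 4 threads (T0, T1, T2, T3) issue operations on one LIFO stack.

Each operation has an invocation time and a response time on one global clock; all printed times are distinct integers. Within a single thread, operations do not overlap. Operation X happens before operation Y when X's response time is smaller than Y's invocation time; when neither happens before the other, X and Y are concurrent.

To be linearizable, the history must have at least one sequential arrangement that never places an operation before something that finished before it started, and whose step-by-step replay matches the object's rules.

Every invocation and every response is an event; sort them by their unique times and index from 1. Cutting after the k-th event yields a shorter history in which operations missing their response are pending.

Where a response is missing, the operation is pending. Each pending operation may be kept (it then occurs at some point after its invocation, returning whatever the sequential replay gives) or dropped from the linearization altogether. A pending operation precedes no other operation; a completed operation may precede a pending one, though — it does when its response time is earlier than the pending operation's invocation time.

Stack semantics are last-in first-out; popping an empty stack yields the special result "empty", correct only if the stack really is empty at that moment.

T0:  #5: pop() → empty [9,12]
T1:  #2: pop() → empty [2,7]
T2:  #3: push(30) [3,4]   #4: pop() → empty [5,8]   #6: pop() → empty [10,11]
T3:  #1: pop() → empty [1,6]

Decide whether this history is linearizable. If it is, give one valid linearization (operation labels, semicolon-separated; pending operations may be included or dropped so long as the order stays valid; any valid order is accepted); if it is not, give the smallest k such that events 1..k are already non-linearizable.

already the first 8 events (up to #4's response at time 8) admit no linearization; the first 7 still do
checked exhaustively: 12 real-time-consistent orders of 4 completed operations, zero legal LIFO stack replays
take #1, #2, #3, #4: step 4 already fails, because #4 pop() → empty cannot occur there
take #1, #3, #2, #4: step 3 already fails, because #2 pop() → empty cannot occur there

not linearizable — minimal violating prefix: 8 events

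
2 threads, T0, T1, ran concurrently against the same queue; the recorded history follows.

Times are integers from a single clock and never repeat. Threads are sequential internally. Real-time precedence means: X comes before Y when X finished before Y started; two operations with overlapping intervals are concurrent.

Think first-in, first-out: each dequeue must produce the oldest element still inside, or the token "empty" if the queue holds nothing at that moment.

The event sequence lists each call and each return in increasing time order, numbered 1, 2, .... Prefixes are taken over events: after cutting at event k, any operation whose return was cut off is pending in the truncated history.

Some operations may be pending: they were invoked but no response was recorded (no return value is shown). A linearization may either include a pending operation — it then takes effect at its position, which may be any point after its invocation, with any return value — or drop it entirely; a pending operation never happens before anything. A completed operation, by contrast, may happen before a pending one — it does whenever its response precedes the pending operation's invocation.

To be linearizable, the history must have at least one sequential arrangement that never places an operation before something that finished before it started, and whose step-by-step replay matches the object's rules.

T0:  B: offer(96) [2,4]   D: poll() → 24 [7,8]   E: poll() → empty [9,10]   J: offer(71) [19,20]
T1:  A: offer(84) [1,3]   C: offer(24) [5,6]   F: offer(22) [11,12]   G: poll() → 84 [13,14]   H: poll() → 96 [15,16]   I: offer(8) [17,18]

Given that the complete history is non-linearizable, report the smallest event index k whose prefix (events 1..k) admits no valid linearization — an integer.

8

one valid order for events 1..7 is A, B, C:
1. A offer(84), leaving queue <84>
2. B offer(96), leaving queue <84,96>
3. C offer(24), leaving queue <84,96,24>
at event 8 (D's time-8 response) nothing linearizes any more
e.g. A, B, C, D: illegal at step 4, since D poll() → 24 cannot apply there
e.g. B, A, C, D: illegal at step 4, since D poll() → 24 cannot apply there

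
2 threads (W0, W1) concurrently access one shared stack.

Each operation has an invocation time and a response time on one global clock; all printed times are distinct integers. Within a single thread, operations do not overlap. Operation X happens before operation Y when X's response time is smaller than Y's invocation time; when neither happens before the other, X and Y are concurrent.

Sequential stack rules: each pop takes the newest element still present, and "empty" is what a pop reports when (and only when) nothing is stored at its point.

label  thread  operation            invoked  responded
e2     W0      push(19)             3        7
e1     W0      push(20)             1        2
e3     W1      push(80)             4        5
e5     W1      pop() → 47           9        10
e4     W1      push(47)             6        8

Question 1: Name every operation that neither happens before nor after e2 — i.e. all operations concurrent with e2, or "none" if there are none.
Answer: e3, e4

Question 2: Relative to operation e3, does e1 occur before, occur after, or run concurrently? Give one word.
Answer: before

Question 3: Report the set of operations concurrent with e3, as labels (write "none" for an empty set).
Answer: e2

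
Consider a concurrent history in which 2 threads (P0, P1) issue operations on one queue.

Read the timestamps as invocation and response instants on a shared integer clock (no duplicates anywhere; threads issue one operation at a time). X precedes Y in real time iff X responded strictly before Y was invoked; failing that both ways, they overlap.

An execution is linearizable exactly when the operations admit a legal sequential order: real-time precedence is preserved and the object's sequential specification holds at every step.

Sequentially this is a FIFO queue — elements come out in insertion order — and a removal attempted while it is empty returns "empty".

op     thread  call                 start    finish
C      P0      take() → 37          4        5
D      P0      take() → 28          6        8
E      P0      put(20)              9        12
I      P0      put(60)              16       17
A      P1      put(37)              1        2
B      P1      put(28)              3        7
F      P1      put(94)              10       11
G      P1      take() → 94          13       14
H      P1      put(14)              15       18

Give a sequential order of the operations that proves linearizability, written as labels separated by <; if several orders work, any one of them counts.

A < B < C < D < F < E < G < H < I

step 1: A put(37) — queue <37>
step 2: B put(28) — queue <37,28>
step 3: C take() → 37 — queue <28>
step 4: D take() → 28 — queue <>
step 5: F put(94) — queue <94>
step 6: E put(20) — queue <94,20>
step 7: G take() → 94 — queue <20>
step 8: H put(14) — queue <20,14>
step 9: I put(60) — queue <20,14,60>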